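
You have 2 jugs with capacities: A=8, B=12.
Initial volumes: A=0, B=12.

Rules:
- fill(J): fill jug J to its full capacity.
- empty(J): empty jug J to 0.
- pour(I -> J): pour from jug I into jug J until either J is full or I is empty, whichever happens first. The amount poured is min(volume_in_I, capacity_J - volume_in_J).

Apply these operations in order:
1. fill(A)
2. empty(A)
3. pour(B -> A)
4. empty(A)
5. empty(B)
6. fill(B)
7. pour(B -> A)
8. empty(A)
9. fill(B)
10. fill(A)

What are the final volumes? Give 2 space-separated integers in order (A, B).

Answer: 8 12

Derivation:
Step 1: fill(A) -> (A=8 B=12)
Step 2: empty(A) -> (A=0 B=12)
Step 3: pour(B -> A) -> (A=8 B=4)
Step 4: empty(A) -> (A=0 B=4)
Step 5: empty(B) -> (A=0 B=0)
Step 6: fill(B) -> (A=0 B=12)
Step 7: pour(B -> A) -> (A=8 B=4)
Step 8: empty(A) -> (A=0 B=4)
Step 9: fill(B) -> (A=0 B=12)
Step 10: fill(A) -> (A=8 B=12)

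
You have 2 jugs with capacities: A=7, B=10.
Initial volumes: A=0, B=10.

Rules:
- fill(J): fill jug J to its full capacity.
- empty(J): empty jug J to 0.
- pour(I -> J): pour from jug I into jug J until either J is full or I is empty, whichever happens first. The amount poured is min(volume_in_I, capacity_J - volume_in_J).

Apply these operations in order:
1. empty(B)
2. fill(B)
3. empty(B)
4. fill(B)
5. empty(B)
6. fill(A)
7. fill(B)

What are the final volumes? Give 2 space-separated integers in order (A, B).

Answer: 7 10

Derivation:
Step 1: empty(B) -> (A=0 B=0)
Step 2: fill(B) -> (A=0 B=10)
Step 3: empty(B) -> (A=0 B=0)
Step 4: fill(B) -> (A=0 B=10)
Step 5: empty(B) -> (A=0 B=0)
Step 6: fill(A) -> (A=7 B=0)
Step 7: fill(B) -> (A=7 B=10)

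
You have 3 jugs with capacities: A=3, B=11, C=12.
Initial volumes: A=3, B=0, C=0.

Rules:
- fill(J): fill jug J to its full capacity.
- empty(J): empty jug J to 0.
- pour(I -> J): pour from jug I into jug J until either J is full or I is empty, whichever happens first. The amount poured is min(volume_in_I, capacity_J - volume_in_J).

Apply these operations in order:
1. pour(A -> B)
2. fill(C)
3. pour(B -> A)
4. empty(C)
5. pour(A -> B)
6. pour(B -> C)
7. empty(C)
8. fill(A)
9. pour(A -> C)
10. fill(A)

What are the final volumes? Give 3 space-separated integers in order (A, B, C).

Step 1: pour(A -> B) -> (A=0 B=3 C=0)
Step 2: fill(C) -> (A=0 B=3 C=12)
Step 3: pour(B -> A) -> (A=3 B=0 C=12)
Step 4: empty(C) -> (A=3 B=0 C=0)
Step 5: pour(A -> B) -> (A=0 B=3 C=0)
Step 6: pour(B -> C) -> (A=0 B=0 C=3)
Step 7: empty(C) -> (A=0 B=0 C=0)
Step 8: fill(A) -> (A=3 B=0 C=0)
Step 9: pour(A -> C) -> (A=0 B=0 C=3)
Step 10: fill(A) -> (A=3 B=0 C=3)

Answer: 3 0 3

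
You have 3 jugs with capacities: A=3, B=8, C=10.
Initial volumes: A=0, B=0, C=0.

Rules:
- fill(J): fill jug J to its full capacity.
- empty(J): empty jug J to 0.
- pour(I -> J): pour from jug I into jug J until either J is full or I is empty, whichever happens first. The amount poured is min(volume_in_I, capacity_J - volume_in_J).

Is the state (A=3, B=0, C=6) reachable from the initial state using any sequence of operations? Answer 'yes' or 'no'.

BFS from (A=0, B=0, C=0):
  1. fill(A) -> (A=3 B=0 C=0)
  2. pour(A -> C) -> (A=0 B=0 C=3)
  3. fill(A) -> (A=3 B=0 C=3)
  4. pour(A -> C) -> (A=0 B=0 C=6)
  5. fill(A) -> (A=3 B=0 C=6)
Target reached → yes.

Answer: yes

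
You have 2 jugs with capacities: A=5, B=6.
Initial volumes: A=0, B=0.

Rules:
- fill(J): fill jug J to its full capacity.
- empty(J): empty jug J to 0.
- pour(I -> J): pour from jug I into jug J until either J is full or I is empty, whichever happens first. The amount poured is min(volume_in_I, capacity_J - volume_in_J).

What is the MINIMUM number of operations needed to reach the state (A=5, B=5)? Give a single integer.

BFS from (A=0, B=0). One shortest path:
  1. fill(A) -> (A=5 B=0)
  2. pour(A -> B) -> (A=0 B=5)
  3. fill(A) -> (A=5 B=5)
Reached target in 3 moves.

Answer: 3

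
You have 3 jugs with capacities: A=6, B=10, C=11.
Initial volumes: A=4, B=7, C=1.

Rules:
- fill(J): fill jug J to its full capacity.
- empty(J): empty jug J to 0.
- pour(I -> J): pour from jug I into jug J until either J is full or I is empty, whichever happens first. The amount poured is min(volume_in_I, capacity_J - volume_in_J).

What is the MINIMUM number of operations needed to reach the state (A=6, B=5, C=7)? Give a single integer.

Answer: 3

Derivation:
BFS from (A=4, B=7, C=1). One shortest path:
  1. pour(B -> A) -> (A=6 B=5 C=1)
  2. pour(A -> C) -> (A=0 B=5 C=7)
  3. fill(A) -> (A=6 B=5 C=7)
Reached target in 3 moves.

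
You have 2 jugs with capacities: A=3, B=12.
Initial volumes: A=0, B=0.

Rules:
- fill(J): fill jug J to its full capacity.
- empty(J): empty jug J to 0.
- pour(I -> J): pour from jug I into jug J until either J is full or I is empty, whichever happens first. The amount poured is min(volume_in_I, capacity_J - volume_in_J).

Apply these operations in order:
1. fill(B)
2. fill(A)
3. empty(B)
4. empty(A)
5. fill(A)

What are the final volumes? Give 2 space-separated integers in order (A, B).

Step 1: fill(B) -> (A=0 B=12)
Step 2: fill(A) -> (A=3 B=12)
Step 3: empty(B) -> (A=3 B=0)
Step 4: empty(A) -> (A=0 B=0)
Step 5: fill(A) -> (A=3 B=0)

Answer: 3 0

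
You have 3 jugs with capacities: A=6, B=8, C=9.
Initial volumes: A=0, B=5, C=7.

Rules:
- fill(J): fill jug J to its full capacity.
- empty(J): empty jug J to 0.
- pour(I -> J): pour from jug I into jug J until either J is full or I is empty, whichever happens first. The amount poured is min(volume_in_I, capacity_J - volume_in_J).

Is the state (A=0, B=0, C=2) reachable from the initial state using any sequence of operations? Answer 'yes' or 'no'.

BFS from (A=0, B=5, C=7):
  1. fill(B) -> (A=0 B=8 C=7)
  2. empty(C) -> (A=0 B=8 C=0)
  3. pour(B -> A) -> (A=6 B=2 C=0)
  4. empty(A) -> (A=0 B=2 C=0)
  5. pour(B -> C) -> (A=0 B=0 C=2)
Target reached → yes.

Answer: yes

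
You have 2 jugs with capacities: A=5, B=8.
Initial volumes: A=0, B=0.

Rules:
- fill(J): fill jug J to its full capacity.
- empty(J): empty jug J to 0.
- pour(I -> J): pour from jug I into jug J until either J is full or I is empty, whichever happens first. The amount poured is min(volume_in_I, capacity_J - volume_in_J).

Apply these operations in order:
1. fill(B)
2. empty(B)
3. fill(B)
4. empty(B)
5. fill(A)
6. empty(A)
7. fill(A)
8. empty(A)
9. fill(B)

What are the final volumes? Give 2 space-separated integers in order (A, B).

Step 1: fill(B) -> (A=0 B=8)
Step 2: empty(B) -> (A=0 B=0)
Step 3: fill(B) -> (A=0 B=8)
Step 4: empty(B) -> (A=0 B=0)
Step 5: fill(A) -> (A=5 B=0)
Step 6: empty(A) -> (A=0 B=0)
Step 7: fill(A) -> (A=5 B=0)
Step 8: empty(A) -> (A=0 B=0)
Step 9: fill(B) -> (A=0 B=8)

Answer: 0 8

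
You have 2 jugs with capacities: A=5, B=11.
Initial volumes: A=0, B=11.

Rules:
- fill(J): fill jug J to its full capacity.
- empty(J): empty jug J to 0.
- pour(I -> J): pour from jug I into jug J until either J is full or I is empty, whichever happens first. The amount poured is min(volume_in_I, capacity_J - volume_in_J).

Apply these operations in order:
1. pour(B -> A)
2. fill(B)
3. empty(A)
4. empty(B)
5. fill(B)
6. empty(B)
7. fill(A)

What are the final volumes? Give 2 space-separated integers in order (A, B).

Answer: 5 0

Derivation:
Step 1: pour(B -> A) -> (A=5 B=6)
Step 2: fill(B) -> (A=5 B=11)
Step 3: empty(A) -> (A=0 B=11)
Step 4: empty(B) -> (A=0 B=0)
Step 5: fill(B) -> (A=0 B=11)
Step 6: empty(B) -> (A=0 B=0)
Step 7: fill(A) -> (A=5 B=0)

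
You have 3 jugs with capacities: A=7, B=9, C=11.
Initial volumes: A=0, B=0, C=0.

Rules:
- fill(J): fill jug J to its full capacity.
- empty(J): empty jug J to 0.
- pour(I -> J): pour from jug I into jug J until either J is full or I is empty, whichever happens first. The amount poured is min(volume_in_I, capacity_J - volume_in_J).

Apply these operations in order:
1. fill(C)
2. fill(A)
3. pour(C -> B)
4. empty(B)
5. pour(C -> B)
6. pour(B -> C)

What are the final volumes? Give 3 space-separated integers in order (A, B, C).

Step 1: fill(C) -> (A=0 B=0 C=11)
Step 2: fill(A) -> (A=7 B=0 C=11)
Step 3: pour(C -> B) -> (A=7 B=9 C=2)
Step 4: empty(B) -> (A=7 B=0 C=2)
Step 5: pour(C -> B) -> (A=7 B=2 C=0)
Step 6: pour(B -> C) -> (A=7 B=0 C=2)

Answer: 7 0 2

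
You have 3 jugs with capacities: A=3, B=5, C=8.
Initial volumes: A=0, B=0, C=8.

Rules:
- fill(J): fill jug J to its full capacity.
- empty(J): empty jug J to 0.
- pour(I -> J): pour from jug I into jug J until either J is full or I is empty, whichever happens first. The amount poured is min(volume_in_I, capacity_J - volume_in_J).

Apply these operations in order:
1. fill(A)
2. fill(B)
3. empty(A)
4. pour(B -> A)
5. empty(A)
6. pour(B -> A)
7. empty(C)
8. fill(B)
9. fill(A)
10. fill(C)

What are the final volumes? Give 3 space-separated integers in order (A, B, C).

Answer: 3 5 8

Derivation:
Step 1: fill(A) -> (A=3 B=0 C=8)
Step 2: fill(B) -> (A=3 B=5 C=8)
Step 3: empty(A) -> (A=0 B=5 C=8)
Step 4: pour(B -> A) -> (A=3 B=2 C=8)
Step 5: empty(A) -> (A=0 B=2 C=8)
Step 6: pour(B -> A) -> (A=2 B=0 C=8)
Step 7: empty(C) -> (A=2 B=0 C=0)
Step 8: fill(B) -> (A=2 B=5 C=0)
Step 9: fill(A) -> (A=3 B=5 C=0)
Step 10: fill(C) -> (A=3 B=5 C=8)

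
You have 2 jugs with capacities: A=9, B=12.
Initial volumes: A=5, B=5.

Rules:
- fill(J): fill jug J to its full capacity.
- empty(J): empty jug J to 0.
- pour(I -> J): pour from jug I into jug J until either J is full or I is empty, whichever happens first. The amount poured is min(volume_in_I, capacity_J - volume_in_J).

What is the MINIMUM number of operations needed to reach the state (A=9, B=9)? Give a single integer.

Answer: 4

Derivation:
BFS from (A=5, B=5). One shortest path:
  1. fill(A) -> (A=9 B=5)
  2. empty(B) -> (A=9 B=0)
  3. pour(A -> B) -> (A=0 B=9)
  4. fill(A) -> (A=9 B=9)
Reached target in 4 moves.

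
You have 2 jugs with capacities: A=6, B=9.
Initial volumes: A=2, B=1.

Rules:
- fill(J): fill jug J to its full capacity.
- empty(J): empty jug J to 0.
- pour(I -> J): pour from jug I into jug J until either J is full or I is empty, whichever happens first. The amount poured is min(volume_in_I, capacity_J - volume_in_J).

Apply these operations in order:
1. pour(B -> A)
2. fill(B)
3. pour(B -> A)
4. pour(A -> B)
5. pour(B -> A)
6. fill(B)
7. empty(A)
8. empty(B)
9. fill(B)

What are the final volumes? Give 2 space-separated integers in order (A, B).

Step 1: pour(B -> A) -> (A=3 B=0)
Step 2: fill(B) -> (A=3 B=9)
Step 3: pour(B -> A) -> (A=6 B=6)
Step 4: pour(A -> B) -> (A=3 B=9)
Step 5: pour(B -> A) -> (A=6 B=6)
Step 6: fill(B) -> (A=6 B=9)
Step 7: empty(A) -> (A=0 B=9)
Step 8: empty(B) -> (A=0 B=0)
Step 9: fill(B) -> (A=0 B=9)

Answer: 0 9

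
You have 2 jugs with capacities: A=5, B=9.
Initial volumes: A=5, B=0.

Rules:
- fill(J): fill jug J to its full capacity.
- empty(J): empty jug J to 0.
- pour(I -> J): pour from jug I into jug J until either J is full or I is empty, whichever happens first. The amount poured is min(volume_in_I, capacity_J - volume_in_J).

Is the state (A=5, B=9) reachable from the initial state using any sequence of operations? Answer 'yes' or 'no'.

Answer: yes

Derivation:
BFS from (A=5, B=0):
  1. fill(B) -> (A=5 B=9)
Target reached → yes.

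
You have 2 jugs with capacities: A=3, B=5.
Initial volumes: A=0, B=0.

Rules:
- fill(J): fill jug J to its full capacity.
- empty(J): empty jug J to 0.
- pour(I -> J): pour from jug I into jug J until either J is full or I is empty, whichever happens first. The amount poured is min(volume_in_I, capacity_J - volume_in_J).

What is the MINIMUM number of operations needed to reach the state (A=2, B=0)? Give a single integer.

BFS from (A=0, B=0). One shortest path:
  1. fill(B) -> (A=0 B=5)
  2. pour(B -> A) -> (A=3 B=2)
  3. empty(A) -> (A=0 B=2)
  4. pour(B -> A) -> (A=2 B=0)
Reached target in 4 moves.

Answer: 4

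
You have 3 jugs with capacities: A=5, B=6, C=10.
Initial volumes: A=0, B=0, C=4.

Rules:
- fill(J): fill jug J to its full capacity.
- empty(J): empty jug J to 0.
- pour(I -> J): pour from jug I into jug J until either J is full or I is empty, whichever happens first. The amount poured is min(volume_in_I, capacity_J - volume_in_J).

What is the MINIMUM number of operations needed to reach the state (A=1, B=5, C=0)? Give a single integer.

Answer: 6

Derivation:
BFS from (A=0, B=0, C=4). One shortest path:
  1. fill(B) -> (A=0 B=6 C=4)
  2. empty(C) -> (A=0 B=6 C=0)
  3. pour(B -> A) -> (A=5 B=1 C=0)
  4. pour(A -> C) -> (A=0 B=1 C=5)
  5. pour(B -> A) -> (A=1 B=0 C=5)
  6. pour(C -> B) -> (A=1 B=5 C=0)
Reached target in 6 moves.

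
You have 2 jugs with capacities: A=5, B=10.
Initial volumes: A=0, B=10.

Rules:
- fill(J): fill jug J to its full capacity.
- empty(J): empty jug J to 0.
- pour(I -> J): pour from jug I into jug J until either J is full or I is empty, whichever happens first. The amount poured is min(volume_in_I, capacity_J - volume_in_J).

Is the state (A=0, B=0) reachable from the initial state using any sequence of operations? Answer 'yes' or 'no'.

BFS from (A=0, B=10):
  1. empty(B) -> (A=0 B=0)
Target reached → yes.

Answer: yes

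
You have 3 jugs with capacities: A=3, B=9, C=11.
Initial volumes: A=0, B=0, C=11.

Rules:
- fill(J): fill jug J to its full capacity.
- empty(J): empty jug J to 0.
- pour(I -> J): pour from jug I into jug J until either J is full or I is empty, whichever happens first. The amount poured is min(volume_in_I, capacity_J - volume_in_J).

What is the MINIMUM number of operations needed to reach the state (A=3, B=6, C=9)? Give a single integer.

Answer: 5

Derivation:
BFS from (A=0, B=0, C=11). One shortest path:
  1. fill(B) -> (A=0 B=9 C=11)
  2. empty(C) -> (A=0 B=9 C=0)
  3. pour(B -> C) -> (A=0 B=0 C=9)
  4. fill(B) -> (A=0 B=9 C=9)
  5. pour(B -> A) -> (A=3 B=6 C=9)
Reached target in 5 moves.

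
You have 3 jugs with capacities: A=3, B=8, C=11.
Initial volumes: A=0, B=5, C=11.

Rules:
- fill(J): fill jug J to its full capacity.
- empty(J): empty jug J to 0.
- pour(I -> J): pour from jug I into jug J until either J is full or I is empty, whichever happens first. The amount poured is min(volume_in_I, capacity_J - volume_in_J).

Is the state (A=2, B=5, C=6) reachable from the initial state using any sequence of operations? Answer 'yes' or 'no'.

Answer: no

Derivation:
BFS explored all 292 reachable states.
Reachable set includes: (0,0,0), (0,0,1), (0,0,2), (0,0,3), (0,0,4), (0,0,5), (0,0,6), (0,0,7), (0,0,8), (0,0,9), (0,0,10), (0,0,11) ...
Target (A=2, B=5, C=6) not in reachable set → no.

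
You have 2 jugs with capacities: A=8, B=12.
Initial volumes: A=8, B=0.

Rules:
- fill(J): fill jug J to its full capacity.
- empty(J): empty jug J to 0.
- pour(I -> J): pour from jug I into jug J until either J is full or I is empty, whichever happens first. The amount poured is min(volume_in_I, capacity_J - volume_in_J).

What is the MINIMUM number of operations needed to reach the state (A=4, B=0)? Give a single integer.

Answer: 4

Derivation:
BFS from (A=8, B=0). One shortest path:
  1. pour(A -> B) -> (A=0 B=8)
  2. fill(A) -> (A=8 B=8)
  3. pour(A -> B) -> (A=4 B=12)
  4. empty(B) -> (A=4 B=0)
Reached target in 4 moves.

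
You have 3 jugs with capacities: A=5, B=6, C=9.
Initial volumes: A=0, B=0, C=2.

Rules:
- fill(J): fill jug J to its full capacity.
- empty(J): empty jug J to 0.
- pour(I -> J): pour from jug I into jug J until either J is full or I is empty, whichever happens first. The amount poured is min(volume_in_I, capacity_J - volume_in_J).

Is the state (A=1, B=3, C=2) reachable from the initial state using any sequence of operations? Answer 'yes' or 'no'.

BFS explored all 260 reachable states.
Reachable set includes: (0,0,0), (0,0,1), (0,0,2), (0,0,3), (0,0,4), (0,0,5), (0,0,6), (0,0,7), (0,0,8), (0,0,9), (0,1,0), (0,1,1) ...
Target (A=1, B=3, C=2) not in reachable set → no.

Answer: no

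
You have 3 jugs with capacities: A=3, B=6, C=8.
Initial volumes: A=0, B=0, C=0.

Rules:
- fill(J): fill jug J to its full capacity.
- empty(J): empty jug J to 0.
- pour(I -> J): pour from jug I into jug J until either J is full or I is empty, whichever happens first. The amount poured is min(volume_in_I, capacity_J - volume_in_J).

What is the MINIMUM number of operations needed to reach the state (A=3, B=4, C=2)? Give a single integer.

BFS from (A=0, B=0, C=0). One shortest path:
  1. fill(A) -> (A=3 B=0 C=0)
  2. fill(B) -> (A=3 B=6 C=0)
  3. pour(B -> C) -> (A=3 B=0 C=6)
  4. pour(A -> C) -> (A=1 B=0 C=8)
  5. pour(C -> B) -> (A=1 B=6 C=2)
  6. pour(B -> A) -> (A=3 B=4 C=2)
Reached target in 6 moves.

Answer: 6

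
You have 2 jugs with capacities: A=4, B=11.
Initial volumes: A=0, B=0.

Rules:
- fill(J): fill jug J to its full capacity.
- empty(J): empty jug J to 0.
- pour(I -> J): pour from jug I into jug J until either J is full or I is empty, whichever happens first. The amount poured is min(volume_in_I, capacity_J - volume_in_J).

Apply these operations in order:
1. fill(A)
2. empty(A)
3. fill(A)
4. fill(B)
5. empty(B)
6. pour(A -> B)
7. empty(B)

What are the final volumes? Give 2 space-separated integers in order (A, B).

Answer: 0 0

Derivation:
Step 1: fill(A) -> (A=4 B=0)
Step 2: empty(A) -> (A=0 B=0)
Step 3: fill(A) -> (A=4 B=0)
Step 4: fill(B) -> (A=4 B=11)
Step 5: empty(B) -> (A=4 B=0)
Step 6: pour(A -> B) -> (A=0 B=4)
Step 7: empty(B) -> (A=0 B=0)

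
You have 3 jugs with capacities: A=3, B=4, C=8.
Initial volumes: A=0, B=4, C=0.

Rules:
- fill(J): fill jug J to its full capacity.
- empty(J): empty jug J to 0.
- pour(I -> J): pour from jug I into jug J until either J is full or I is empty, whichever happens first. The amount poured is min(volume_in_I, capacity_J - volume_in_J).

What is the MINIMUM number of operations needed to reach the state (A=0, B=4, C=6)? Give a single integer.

Answer: 4

Derivation:
BFS from (A=0, B=4, C=0). One shortest path:
  1. fill(A) -> (A=3 B=4 C=0)
  2. pour(A -> C) -> (A=0 B=4 C=3)
  3. fill(A) -> (A=3 B=4 C=3)
  4. pour(A -> C) -> (A=0 B=4 C=6)
Reached target in 4 moves.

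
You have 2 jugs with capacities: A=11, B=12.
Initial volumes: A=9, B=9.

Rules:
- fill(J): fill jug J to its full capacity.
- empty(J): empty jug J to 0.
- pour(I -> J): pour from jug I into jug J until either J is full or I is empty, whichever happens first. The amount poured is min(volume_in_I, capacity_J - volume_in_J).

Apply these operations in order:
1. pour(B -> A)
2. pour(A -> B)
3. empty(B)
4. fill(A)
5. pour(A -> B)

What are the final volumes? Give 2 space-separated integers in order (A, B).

Answer: 0 11

Derivation:
Step 1: pour(B -> A) -> (A=11 B=7)
Step 2: pour(A -> B) -> (A=6 B=12)
Step 3: empty(B) -> (A=6 B=0)
Step 4: fill(A) -> (A=11 B=0)
Step 5: pour(A -> B) -> (A=0 B=11)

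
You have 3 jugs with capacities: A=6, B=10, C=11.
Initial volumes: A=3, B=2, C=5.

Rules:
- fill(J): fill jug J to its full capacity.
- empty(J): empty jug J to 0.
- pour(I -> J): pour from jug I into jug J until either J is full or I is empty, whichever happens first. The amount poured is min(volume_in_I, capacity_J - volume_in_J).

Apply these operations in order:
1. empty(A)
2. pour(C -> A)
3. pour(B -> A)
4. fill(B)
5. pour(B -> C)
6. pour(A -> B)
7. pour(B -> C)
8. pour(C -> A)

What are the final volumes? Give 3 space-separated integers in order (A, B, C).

Answer: 6 5 5

Derivation:
Step 1: empty(A) -> (A=0 B=2 C=5)
Step 2: pour(C -> A) -> (A=5 B=2 C=0)
Step 3: pour(B -> A) -> (A=6 B=1 C=0)
Step 4: fill(B) -> (A=6 B=10 C=0)
Step 5: pour(B -> C) -> (A=6 B=0 C=10)
Step 6: pour(A -> B) -> (A=0 B=6 C=10)
Step 7: pour(B -> C) -> (A=0 B=5 C=11)
Step 8: pour(C -> A) -> (A=6 B=5 C=5)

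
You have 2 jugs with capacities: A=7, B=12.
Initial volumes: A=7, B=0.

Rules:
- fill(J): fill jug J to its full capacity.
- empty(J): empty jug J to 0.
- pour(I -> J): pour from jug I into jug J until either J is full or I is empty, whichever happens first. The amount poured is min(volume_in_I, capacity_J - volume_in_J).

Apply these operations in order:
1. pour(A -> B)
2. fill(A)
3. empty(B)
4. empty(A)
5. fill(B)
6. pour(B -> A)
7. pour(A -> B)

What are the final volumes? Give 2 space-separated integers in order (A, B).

Answer: 0 12

Derivation:
Step 1: pour(A -> B) -> (A=0 B=7)
Step 2: fill(A) -> (A=7 B=7)
Step 3: empty(B) -> (A=7 B=0)
Step 4: empty(A) -> (A=0 B=0)
Step 5: fill(B) -> (A=0 B=12)
Step 6: pour(B -> A) -> (A=7 B=5)
Step 7: pour(A -> B) -> (A=0 B=12)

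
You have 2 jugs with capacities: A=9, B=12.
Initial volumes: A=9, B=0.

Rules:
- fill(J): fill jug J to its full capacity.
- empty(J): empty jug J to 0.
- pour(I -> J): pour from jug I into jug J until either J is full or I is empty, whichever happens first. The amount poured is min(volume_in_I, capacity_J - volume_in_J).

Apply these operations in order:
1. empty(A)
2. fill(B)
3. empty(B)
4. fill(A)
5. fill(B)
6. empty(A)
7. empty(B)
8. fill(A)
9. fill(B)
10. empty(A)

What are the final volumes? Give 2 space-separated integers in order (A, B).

Step 1: empty(A) -> (A=0 B=0)
Step 2: fill(B) -> (A=0 B=12)
Step 3: empty(B) -> (A=0 B=0)
Step 4: fill(A) -> (A=9 B=0)
Step 5: fill(B) -> (A=9 B=12)
Step 6: empty(A) -> (A=0 B=12)
Step 7: empty(B) -> (A=0 B=0)
Step 8: fill(A) -> (A=9 B=0)
Step 9: fill(B) -> (A=9 B=12)
Step 10: empty(A) -> (A=0 B=12)

Answer: 0 12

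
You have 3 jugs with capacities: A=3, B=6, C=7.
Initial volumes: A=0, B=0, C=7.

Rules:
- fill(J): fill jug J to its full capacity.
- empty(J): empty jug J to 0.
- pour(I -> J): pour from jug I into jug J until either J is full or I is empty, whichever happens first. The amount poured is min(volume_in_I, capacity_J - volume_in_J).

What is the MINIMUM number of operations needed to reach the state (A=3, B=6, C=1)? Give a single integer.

Answer: 2

Derivation:
BFS from (A=0, B=0, C=7). One shortest path:
  1. fill(A) -> (A=3 B=0 C=7)
  2. pour(C -> B) -> (A=3 B=6 C=1)
Reached target in 2 moves.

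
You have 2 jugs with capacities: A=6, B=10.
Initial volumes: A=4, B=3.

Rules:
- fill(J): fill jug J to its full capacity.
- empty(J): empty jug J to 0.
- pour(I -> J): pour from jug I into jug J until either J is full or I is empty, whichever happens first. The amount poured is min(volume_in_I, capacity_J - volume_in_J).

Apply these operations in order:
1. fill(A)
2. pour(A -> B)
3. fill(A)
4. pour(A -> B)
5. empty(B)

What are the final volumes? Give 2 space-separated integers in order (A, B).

Answer: 5 0

Derivation:
Step 1: fill(A) -> (A=6 B=3)
Step 2: pour(A -> B) -> (A=0 B=9)
Step 3: fill(A) -> (A=6 B=9)
Step 4: pour(A -> B) -> (A=5 B=10)
Step 5: empty(B) -> (A=5 B=0)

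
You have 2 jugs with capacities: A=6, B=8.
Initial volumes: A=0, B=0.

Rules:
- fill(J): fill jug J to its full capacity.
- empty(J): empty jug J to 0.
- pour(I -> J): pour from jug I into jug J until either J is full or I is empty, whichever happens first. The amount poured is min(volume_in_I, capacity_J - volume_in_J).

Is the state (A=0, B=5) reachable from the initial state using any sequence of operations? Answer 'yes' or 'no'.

BFS explored all 14 reachable states.
Reachable set includes: (0,0), (0,2), (0,4), (0,6), (0,8), (2,0), (2,8), (4,0), (4,8), (6,0), (6,2), (6,4) ...
Target (A=0, B=5) not in reachable set → no.

Answer: no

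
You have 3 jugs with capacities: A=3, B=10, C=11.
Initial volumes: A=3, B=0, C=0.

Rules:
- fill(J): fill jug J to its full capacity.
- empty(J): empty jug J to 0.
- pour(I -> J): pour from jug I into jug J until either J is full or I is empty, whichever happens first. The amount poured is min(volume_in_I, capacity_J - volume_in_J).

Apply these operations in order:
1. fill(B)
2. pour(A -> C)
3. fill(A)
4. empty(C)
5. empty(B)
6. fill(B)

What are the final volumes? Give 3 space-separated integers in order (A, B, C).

Step 1: fill(B) -> (A=3 B=10 C=0)
Step 2: pour(A -> C) -> (A=0 B=10 C=3)
Step 3: fill(A) -> (A=3 B=10 C=3)
Step 4: empty(C) -> (A=3 B=10 C=0)
Step 5: empty(B) -> (A=3 B=0 C=0)
Step 6: fill(B) -> (A=3 B=10 C=0)

Answer: 3 10 0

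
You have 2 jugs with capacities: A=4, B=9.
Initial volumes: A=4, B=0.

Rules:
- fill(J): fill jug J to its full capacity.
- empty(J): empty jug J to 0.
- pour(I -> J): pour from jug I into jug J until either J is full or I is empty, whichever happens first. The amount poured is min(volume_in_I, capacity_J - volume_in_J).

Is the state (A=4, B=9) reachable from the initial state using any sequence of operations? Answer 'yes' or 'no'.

BFS from (A=4, B=0):
  1. fill(B) -> (A=4 B=9)
Target reached → yes.

Answer: yes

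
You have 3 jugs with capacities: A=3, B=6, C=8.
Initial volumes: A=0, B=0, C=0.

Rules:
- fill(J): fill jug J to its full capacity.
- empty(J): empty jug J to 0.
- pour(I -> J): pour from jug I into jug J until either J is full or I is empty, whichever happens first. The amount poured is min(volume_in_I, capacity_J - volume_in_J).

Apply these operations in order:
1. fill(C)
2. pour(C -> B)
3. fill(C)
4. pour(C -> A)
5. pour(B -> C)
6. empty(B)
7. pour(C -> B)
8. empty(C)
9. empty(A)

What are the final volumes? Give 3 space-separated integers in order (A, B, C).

Step 1: fill(C) -> (A=0 B=0 C=8)
Step 2: pour(C -> B) -> (A=0 B=6 C=2)
Step 3: fill(C) -> (A=0 B=6 C=8)
Step 4: pour(C -> A) -> (A=3 B=6 C=5)
Step 5: pour(B -> C) -> (A=3 B=3 C=8)
Step 6: empty(B) -> (A=3 B=0 C=8)
Step 7: pour(C -> B) -> (A=3 B=6 C=2)
Step 8: empty(C) -> (A=3 B=6 C=0)
Step 9: empty(A) -> (A=0 B=6 C=0)

Answer: 0 6 0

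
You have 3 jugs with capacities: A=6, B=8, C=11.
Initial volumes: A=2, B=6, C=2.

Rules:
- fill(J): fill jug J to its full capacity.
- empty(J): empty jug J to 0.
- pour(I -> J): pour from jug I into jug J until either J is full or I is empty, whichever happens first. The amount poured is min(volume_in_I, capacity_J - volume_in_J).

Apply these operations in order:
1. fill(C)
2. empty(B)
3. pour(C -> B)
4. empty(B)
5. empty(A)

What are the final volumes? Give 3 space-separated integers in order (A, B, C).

Answer: 0 0 3

Derivation:
Step 1: fill(C) -> (A=2 B=6 C=11)
Step 2: empty(B) -> (A=2 B=0 C=11)
Step 3: pour(C -> B) -> (A=2 B=8 C=3)
Step 4: empty(B) -> (A=2 B=0 C=3)
Step 5: empty(A) -> (A=0 B=0 C=3)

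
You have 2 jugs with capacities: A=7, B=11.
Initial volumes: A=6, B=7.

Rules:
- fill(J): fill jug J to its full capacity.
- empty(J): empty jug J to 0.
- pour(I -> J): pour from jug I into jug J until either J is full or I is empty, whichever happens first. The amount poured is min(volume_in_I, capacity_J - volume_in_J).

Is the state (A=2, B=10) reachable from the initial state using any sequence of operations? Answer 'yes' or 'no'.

BFS explored all 37 reachable states.
Reachable set includes: (0,0), (0,1), (0,2), (0,3), (0,4), (0,5), (0,6), (0,7), (0,8), (0,9), (0,10), (0,11) ...
Target (A=2, B=10) not in reachable set → no.

Answer: no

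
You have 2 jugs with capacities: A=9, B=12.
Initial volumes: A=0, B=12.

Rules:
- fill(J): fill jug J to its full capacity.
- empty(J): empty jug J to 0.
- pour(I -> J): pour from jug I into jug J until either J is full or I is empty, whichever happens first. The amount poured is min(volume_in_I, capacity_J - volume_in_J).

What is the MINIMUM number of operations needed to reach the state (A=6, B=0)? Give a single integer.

BFS from (A=0, B=12). One shortest path:
  1. fill(A) -> (A=9 B=12)
  2. empty(B) -> (A=9 B=0)
  3. pour(A -> B) -> (A=0 B=9)
  4. fill(A) -> (A=9 B=9)
  5. pour(A -> B) -> (A=6 B=12)
  6. empty(B) -> (A=6 B=0)
Reached target in 6 moves.

Answer: 6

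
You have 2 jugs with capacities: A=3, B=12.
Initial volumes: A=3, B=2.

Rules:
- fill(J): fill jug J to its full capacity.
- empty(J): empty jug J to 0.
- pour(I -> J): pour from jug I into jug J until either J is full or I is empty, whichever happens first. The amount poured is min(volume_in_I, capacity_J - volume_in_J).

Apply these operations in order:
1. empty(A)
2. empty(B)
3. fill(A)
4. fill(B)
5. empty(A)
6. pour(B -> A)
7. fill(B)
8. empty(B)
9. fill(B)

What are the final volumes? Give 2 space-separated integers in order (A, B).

Answer: 3 12

Derivation:
Step 1: empty(A) -> (A=0 B=2)
Step 2: empty(B) -> (A=0 B=0)
Step 3: fill(A) -> (A=3 B=0)
Step 4: fill(B) -> (A=3 B=12)
Step 5: empty(A) -> (A=0 B=12)
Step 6: pour(B -> A) -> (A=3 B=9)
Step 7: fill(B) -> (A=3 B=12)
Step 8: empty(B) -> (A=3 B=0)
Step 9: fill(B) -> (A=3 B=12)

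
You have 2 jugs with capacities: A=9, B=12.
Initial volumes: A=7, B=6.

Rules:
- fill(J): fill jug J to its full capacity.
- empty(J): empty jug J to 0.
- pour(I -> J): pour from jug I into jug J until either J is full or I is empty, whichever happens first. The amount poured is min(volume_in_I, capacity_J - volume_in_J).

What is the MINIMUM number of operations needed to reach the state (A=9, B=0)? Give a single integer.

Answer: 2

Derivation:
BFS from (A=7, B=6). One shortest path:
  1. fill(A) -> (A=9 B=6)
  2. empty(B) -> (A=9 B=0)
Reached target in 2 moves.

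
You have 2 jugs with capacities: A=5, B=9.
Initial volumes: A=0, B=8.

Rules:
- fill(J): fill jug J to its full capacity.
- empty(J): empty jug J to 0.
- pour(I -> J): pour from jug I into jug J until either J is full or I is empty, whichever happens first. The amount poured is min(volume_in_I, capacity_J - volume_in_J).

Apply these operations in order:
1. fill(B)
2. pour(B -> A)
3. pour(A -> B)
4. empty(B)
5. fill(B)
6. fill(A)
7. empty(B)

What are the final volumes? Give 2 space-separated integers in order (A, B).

Step 1: fill(B) -> (A=0 B=9)
Step 2: pour(B -> A) -> (A=5 B=4)
Step 3: pour(A -> B) -> (A=0 B=9)
Step 4: empty(B) -> (A=0 B=0)
Step 5: fill(B) -> (A=0 B=9)
Step 6: fill(A) -> (A=5 B=9)
Step 7: empty(B) -> (A=5 B=0)

Answer: 5 0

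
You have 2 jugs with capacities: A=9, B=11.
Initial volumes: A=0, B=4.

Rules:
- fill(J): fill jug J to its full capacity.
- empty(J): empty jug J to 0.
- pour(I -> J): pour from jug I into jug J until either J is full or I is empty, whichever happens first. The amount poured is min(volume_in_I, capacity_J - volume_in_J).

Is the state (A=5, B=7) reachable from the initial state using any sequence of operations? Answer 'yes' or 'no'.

Answer: no

Derivation:
BFS explored all 40 reachable states.
Reachable set includes: (0,0), (0,1), (0,2), (0,3), (0,4), (0,5), (0,6), (0,7), (0,8), (0,9), (0,10), (0,11) ...
Target (A=5, B=7) not in reachable set → no.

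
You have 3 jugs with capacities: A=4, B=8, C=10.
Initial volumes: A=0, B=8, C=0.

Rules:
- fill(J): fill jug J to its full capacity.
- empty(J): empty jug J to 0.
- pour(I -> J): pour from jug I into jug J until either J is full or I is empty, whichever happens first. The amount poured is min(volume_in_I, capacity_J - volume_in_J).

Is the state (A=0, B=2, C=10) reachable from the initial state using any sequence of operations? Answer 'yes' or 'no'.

Answer: yes

Derivation:
BFS from (A=0, B=8, C=0):
  1. fill(A) -> (A=4 B=8 C=0)
  2. pour(A -> C) -> (A=0 B=8 C=4)
  3. pour(B -> C) -> (A=0 B=2 C=10)
Target reached → yes.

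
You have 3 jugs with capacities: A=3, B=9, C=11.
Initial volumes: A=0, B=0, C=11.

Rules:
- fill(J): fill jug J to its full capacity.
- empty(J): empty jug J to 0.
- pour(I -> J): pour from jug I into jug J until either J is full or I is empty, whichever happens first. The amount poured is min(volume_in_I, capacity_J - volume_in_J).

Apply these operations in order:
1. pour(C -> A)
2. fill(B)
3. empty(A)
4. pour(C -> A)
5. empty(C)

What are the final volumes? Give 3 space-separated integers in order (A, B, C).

Step 1: pour(C -> A) -> (A=3 B=0 C=8)
Step 2: fill(B) -> (A=3 B=9 C=8)
Step 3: empty(A) -> (A=0 B=9 C=8)
Step 4: pour(C -> A) -> (A=3 B=9 C=5)
Step 5: empty(C) -> (A=3 B=9 C=0)

Answer: 3 9 0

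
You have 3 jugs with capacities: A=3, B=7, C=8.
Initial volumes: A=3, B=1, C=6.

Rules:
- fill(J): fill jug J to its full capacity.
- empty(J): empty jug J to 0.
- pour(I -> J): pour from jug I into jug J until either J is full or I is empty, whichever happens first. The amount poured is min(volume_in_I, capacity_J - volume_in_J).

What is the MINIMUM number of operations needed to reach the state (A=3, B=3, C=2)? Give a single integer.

Answer: 5

Derivation:
BFS from (A=3, B=1, C=6). One shortest path:
  1. fill(C) -> (A=3 B=1 C=8)
  2. pour(C -> B) -> (A=3 B=7 C=2)
  3. empty(B) -> (A=3 B=0 C=2)
  4. pour(A -> B) -> (A=0 B=3 C=2)
  5. fill(A) -> (A=3 B=3 C=2)
Reached target in 5 moves.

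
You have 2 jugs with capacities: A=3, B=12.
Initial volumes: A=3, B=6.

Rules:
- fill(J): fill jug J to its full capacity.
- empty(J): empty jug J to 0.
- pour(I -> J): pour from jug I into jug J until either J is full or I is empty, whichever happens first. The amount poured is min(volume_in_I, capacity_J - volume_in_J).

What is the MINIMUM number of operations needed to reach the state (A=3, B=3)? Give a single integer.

Answer: 2

Derivation:
BFS from (A=3, B=6). One shortest path:
  1. empty(A) -> (A=0 B=6)
  2. pour(B -> A) -> (A=3 B=3)
Reached target in 2 moves.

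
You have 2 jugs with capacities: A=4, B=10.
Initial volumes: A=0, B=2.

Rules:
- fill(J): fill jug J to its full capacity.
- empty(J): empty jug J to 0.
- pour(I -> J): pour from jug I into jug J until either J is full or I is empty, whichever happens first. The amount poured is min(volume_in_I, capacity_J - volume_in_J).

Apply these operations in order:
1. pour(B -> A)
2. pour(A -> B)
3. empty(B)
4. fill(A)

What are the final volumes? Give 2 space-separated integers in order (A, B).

Answer: 4 0

Derivation:
Step 1: pour(B -> A) -> (A=2 B=0)
Step 2: pour(A -> B) -> (A=0 B=2)
Step 3: empty(B) -> (A=0 B=0)
Step 4: fill(A) -> (A=4 B=0)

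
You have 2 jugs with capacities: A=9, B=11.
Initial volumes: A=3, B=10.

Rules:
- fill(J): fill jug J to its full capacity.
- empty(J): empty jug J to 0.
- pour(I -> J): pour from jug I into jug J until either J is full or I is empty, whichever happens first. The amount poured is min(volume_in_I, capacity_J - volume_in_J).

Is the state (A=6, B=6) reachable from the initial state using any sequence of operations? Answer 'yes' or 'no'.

Answer: no

Derivation:
BFS explored all 41 reachable states.
Reachable set includes: (0,0), (0,1), (0,2), (0,3), (0,4), (0,5), (0,6), (0,7), (0,8), (0,9), (0,10), (0,11) ...
Target (A=6, B=6) not in reachable set → no.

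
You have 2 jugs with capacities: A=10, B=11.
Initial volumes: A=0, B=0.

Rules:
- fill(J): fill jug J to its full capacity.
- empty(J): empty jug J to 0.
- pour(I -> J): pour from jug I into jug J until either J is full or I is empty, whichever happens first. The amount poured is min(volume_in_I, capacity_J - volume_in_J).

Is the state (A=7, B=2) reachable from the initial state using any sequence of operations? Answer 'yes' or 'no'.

Answer: no

Derivation:
BFS explored all 42 reachable states.
Reachable set includes: (0,0), (0,1), (0,2), (0,3), (0,4), (0,5), (0,6), (0,7), (0,8), (0,9), (0,10), (0,11) ...
Target (A=7, B=2) not in reachable set → no.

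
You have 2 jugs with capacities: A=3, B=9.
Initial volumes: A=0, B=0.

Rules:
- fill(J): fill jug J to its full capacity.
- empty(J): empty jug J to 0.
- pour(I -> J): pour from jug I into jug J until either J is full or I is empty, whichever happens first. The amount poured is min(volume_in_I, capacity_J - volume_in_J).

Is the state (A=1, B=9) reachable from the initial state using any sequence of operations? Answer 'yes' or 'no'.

Answer: no

Derivation:
BFS explored all 8 reachable states.
Reachable set includes: (0,0), (0,3), (0,6), (0,9), (3,0), (3,3), (3,6), (3,9)
Target (A=1, B=9) not in reachable set → no.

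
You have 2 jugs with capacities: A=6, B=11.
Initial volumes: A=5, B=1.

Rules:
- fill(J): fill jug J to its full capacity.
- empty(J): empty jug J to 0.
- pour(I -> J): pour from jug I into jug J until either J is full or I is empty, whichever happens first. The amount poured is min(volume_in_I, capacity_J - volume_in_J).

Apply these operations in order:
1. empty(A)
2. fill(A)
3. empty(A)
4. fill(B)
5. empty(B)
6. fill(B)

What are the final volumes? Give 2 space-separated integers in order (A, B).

Answer: 0 11

Derivation:
Step 1: empty(A) -> (A=0 B=1)
Step 2: fill(A) -> (A=6 B=1)
Step 3: empty(A) -> (A=0 B=1)
Step 4: fill(B) -> (A=0 B=11)
Step 5: empty(B) -> (A=0 B=0)
Step 6: fill(B) -> (A=0 B=11)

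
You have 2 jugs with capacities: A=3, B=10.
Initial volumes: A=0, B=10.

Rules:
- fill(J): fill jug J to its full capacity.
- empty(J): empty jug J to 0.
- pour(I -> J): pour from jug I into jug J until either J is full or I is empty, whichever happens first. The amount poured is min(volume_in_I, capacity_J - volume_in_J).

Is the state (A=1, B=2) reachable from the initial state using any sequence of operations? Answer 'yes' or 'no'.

BFS explored all 26 reachable states.
Reachable set includes: (0,0), (0,1), (0,2), (0,3), (0,4), (0,5), (0,6), (0,7), (0,8), (0,9), (0,10), (1,0) ...
Target (A=1, B=2) not in reachable set → no.

Answer: no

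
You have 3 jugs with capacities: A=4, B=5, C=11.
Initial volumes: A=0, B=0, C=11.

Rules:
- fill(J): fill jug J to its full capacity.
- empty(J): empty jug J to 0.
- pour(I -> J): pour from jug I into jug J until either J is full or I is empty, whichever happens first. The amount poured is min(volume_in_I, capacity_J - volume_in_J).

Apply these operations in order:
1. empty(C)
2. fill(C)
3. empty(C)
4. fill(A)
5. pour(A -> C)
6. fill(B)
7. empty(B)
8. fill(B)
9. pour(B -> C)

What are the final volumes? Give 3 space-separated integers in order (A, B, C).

Answer: 0 0 9

Derivation:
Step 1: empty(C) -> (A=0 B=0 C=0)
Step 2: fill(C) -> (A=0 B=0 C=11)
Step 3: empty(C) -> (A=0 B=0 C=0)
Step 4: fill(A) -> (A=4 B=0 C=0)
Step 5: pour(A -> C) -> (A=0 B=0 C=4)
Step 6: fill(B) -> (A=0 B=5 C=4)
Step 7: empty(B) -> (A=0 B=0 C=4)
Step 8: fill(B) -> (A=0 B=5 C=4)
Step 9: pour(B -> C) -> (A=0 B=0 C=9)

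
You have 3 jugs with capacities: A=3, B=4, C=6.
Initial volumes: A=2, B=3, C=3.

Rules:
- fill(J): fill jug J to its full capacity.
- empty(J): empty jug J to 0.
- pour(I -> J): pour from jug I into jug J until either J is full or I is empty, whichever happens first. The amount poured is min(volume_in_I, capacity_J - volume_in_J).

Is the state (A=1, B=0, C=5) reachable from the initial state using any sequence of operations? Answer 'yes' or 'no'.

Answer: yes

Derivation:
BFS from (A=2, B=3, C=3):
  1. empty(A) -> (A=0 B=3 C=3)
  2. pour(C -> B) -> (A=0 B=4 C=2)
  3. pour(B -> A) -> (A=3 B=1 C=2)
  4. pour(A -> C) -> (A=0 B=1 C=5)
  5. pour(B -> A) -> (A=1 B=0 C=5)
Target reached → yes.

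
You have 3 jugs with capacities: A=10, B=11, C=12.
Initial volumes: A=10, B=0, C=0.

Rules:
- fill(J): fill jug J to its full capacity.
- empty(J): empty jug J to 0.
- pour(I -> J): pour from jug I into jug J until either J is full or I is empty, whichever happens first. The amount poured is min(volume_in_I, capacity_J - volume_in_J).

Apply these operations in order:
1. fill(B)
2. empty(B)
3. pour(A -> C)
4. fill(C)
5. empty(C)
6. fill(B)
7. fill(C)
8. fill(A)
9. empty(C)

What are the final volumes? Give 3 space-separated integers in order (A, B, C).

Answer: 10 11 0

Derivation:
Step 1: fill(B) -> (A=10 B=11 C=0)
Step 2: empty(B) -> (A=10 B=0 C=0)
Step 3: pour(A -> C) -> (A=0 B=0 C=10)
Step 4: fill(C) -> (A=0 B=0 C=12)
Step 5: empty(C) -> (A=0 B=0 C=0)
Step 6: fill(B) -> (A=0 B=11 C=0)
Step 7: fill(C) -> (A=0 B=11 C=12)
Step 8: fill(A) -> (A=10 B=11 C=12)
Step 9: empty(C) -> (A=10 B=11 C=0)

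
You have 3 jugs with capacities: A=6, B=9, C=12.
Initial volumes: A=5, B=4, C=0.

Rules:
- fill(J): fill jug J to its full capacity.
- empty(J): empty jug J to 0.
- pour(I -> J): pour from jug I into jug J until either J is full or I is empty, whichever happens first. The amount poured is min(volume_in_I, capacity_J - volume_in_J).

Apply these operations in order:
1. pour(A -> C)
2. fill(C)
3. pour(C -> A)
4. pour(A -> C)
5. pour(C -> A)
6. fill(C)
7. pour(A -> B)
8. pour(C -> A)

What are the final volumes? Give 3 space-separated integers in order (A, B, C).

Answer: 6 9 7

Derivation:
Step 1: pour(A -> C) -> (A=0 B=4 C=5)
Step 2: fill(C) -> (A=0 B=4 C=12)
Step 3: pour(C -> A) -> (A=6 B=4 C=6)
Step 4: pour(A -> C) -> (A=0 B=4 C=12)
Step 5: pour(C -> A) -> (A=6 B=4 C=6)
Step 6: fill(C) -> (A=6 B=4 C=12)
Step 7: pour(A -> B) -> (A=1 B=9 C=12)
Step 8: pour(C -> A) -> (A=6 B=9 C=7)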